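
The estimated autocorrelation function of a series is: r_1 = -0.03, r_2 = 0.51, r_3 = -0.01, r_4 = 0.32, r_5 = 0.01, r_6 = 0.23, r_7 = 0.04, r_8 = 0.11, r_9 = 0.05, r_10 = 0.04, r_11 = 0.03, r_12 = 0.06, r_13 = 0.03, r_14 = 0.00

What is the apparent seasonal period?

The largest autocorrelation is r_2 = 0.51, with weaker echoes at lags 4 (0.32) and 6 (0.23); the remaining lags stay at or below 0.11.
The dominant spike at lag 2 indicates a seasonal period of 2.

2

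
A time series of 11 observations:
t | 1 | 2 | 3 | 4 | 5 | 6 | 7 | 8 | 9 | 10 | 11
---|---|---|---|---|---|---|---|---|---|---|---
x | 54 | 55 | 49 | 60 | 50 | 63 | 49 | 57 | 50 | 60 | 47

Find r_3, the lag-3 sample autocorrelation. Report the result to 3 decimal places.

-0.605

Mean x̄ = (54 + 55 + 49 + 60 + 50 + 63 + 49 + 57 + 50 + 60 + 47)/11 = 54.0000
Numerator Σ_{t=1}^{8}(x_t−x̄)(x_{t+3}−x̄) = -178.0000
Denominator Σ(x_t−x̄)² = 294.0000
r_3 = -178.0000 / 294.0000 = -0.605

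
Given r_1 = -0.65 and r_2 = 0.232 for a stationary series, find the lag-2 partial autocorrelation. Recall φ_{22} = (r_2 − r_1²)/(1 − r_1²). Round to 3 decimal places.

-0.330

φ_{22} = (r_2 − r_1²) / (1 − r_1²)
r_1² = (-0.65)² = 0.4225
Numerator = 0.232 − 0.4225 = -0.1905; denominator = 1 − 0.4225 = 0.5775
φ_{22} = -0.1905 / 0.5775 = -0.330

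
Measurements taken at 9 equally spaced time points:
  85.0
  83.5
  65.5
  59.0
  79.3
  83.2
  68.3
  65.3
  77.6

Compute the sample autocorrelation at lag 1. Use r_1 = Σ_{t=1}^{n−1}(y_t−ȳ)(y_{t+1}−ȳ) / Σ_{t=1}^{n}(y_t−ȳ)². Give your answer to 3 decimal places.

0.118

Mean ȳ = (85.0 + 83.5 + 65.5 + 59.0 + 79.3 + 83.2 + 68.3 + 65.3 + 77.6)/9 = 74.0778
Numerator Σ_{t=1}^{8}(y_t−ȳ)(y_{t+1}−ȳ) = 87.4151
Denominator Σ(y_t−ȳ)² = 742.3156
r_1 = 87.4151 / 742.3156 = 0.118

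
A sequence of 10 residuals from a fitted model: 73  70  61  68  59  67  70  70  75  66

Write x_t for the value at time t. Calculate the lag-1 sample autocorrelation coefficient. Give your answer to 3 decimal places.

Mean x̄ = (73 + 70 + 61 + 68 + 59 + 67 + 70 + 70 + 75 + 66)/10 = 67.9000
Numerator Σ_{t=1}^{9}(x_t−x̄)(x_{t+1}−x̄) = 6.5900
Denominator Σ(x_t−x̄)² = 220.9000
r_1 = 6.5900 / 220.9000 = 0.030

0.030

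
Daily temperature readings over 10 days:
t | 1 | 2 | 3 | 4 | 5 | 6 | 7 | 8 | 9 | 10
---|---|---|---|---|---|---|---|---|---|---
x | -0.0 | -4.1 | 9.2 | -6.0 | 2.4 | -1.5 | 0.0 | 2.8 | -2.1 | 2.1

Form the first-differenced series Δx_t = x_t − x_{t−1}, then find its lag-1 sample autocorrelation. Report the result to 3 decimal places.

-0.807

First differences Δx: -4.1, 13.3, -15.2, 8.4, -3.9, 1.5, 2.8, -4.9, 4.2
Mean of differences = 0.2333
Numerator Σ(Δx_t−Δx̄)(Δx_{t+1}−Δx̄) = -453.6011
Denominator Σ(Δx_t−Δx̄)² = 561.7600
r_1(Δx) = -453.6011 / 561.7600 = -0.807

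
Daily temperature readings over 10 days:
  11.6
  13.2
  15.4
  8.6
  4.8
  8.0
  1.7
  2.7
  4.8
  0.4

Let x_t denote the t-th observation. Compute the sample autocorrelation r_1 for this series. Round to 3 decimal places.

0.554

Mean x̄ = (11.6 + 13.2 + 15.4 + 8.6 + 4.8 + 8.0 + 1.7 + 2.7 + 4.8 + 0.4)/10 = 7.1200
Numerator Σ_{t=1}^{9}(x_t−x̄)(x_{t+1}−x̄) = 129.3916
Denominator Σ(x_t−x̄)² = 233.3960
r_1 = 129.3916 / 233.3960 = 0.554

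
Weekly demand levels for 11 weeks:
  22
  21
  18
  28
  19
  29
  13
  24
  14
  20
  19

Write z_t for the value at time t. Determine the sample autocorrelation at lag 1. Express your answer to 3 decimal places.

Mean z̄ = (22 + 21 + 18 + 28 + 19 + 29 + 13 + 24 + 14 + 20 + 19)/11 = 20.6364
Numerator Σ_{t=1}^{10}(z_t−z̄)(z_{t+1}−z̄) = -152.2231
Denominator Σ(z_t−z̄)² = 252.5455
r_1 = -152.2231 / 252.5455 = -0.603

-0.603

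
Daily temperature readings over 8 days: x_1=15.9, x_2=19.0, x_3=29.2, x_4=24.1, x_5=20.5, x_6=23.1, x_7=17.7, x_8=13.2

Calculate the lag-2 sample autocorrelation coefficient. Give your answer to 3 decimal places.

Mean x̄ = (15.9 + 19.0 + 29.2 + 24.1 + 20.5 + 23.1 + 17.7 + 13.2)/8 = 20.3375
Numerator Σ_{t=1}^{6}(x_t−x̄)(x_{t+2}−x̄) = -52.6716
Denominator Σ(x_t−x̄)² = 179.7388
r_2 = -52.6716 / 179.7388 = -0.293

-0.293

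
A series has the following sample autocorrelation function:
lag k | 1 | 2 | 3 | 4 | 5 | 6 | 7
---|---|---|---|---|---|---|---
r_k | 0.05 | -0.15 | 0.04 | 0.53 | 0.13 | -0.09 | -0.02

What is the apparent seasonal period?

The largest autocorrelation is r_4 = 0.53; the remaining lags stay at or below 0.13.
The dominant spike at lag 4 indicates a seasonal period of 4.

4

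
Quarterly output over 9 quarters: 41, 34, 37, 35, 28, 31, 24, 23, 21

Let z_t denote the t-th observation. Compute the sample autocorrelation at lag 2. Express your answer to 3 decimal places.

0.380

Mean z̄ = (41 + 34 + 37 + 35 + 28 + 31 + 24 + 23 + 21)/9 = 30.4444
Σ(z_t−z̄)(z_{t+2}−z̄) = (69.1975) + (16.1975) + (-16.0247) + (2.5309) + (15.7531) + (-4.1358) + (60.8642) = 144.3827
Denominator Σ(z_t−z̄)² = 380.2222
r_2 = 144.3827 / 380.2222 = 0.380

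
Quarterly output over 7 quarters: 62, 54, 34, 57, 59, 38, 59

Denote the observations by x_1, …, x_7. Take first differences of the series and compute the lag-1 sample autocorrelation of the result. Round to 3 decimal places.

-0.397

First differences Δx: -8, -20, 23, 2, -21, 21
Mean of differences = -0.5000
Numerator Σ(Δx_t−Δx̄)(Δx_{t+1}−Δx̄) = -745.2500
Denominator Σ(Δx_t−Δx̄)² = 1877.5000
r_1(Δx) = -745.2500 / 1877.5000 = -0.397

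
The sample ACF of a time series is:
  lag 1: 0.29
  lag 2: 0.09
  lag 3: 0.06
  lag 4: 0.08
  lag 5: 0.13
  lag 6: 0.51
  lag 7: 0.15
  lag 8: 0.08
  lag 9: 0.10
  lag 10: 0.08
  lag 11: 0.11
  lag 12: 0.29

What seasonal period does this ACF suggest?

6

The largest autocorrelation is r_6 = 0.51; the remaining lags stay at or below 0.29. The elevated value at lag 1 (0.29), dropping to 0.09 at lag 2, reflects decaying short-term dependence rather than seasonality.
The dominant spike at lag 6 indicates a seasonal period of 6.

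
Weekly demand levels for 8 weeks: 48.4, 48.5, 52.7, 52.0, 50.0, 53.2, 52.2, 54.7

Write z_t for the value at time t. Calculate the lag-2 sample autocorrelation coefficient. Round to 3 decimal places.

Mean z̄ = (48.4 + 48.5 + 52.7 + 52.0 + 50.0 + 53.2 + 52.2 + 54.7)/8 = 51.4625
Deviations from mean: -3.0625, -2.9625, 1.2375, 0.5375, -1.4625, 1.7375, 0.7375, 3.2375
Σ(z_t−z̄)(z_{t+2}−z̄) = (-3.7898) + (-1.5923) + (-1.8098) + (0.9339) + (-1.0786) + (5.6252) = -1.7116
Denominator Σ(z_t−z̄)² = 36.1588
r_2 = -1.7116 / 36.1588 = -0.047

-0.047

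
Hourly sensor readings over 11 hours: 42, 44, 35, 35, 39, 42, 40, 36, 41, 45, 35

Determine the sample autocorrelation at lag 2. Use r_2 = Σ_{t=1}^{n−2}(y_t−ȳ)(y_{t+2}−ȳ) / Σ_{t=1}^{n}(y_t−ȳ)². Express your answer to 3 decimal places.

-0.542

Mean ȳ = (42 + 44 + 35 + 35 + 39 + 42 + 40 + 36 + 41 + 45 + 35)/11 = 39.4545
Numerator Σ_{t=1}^{9}(y_t−ȳ)(y_{t+2}−ȳ) = -75.1405
Denominator Σ(y_t−ȳ)² = 138.7273
r_2 = -75.1405 / 138.7273 = -0.542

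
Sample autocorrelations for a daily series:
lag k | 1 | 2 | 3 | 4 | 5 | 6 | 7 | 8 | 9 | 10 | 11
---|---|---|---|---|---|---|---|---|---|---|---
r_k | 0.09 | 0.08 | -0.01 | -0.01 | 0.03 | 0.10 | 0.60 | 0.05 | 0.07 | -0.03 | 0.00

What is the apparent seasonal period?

7

The largest autocorrelation is r_7 = 0.60; the remaining lags stay at or below 0.10.
The dominant spike at lag 7 indicates a seasonal period of 7.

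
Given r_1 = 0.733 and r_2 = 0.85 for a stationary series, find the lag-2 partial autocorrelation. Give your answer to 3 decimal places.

0.676

φ_{22} = (r_2 − r_1²) / (1 − r_1²)
r_1² = (0.733)² = 0.537289
Numerator = 0.85 − 0.5373 = 0.3127; denominator = 1 − 0.5373 = 0.4627
φ_{22} = 0.3127 / 0.4627 = 0.676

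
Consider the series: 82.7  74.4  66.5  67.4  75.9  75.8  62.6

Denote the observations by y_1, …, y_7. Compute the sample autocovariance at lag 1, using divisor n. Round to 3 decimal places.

Mean ȳ = (82.7 + 74.4 + 66.5 + 67.4 + 75.9 + 75.8 + 62.6)/7 = 72.1857
Deviations: 10.5143, 2.2143, -5.6857, -4.7857, 3.7143, 3.6143, -9.5857
Σ_{t=1}^{6}(y_t−ȳ)(y_{t+1}−ȳ) = -1.0945
γ_1 = -1.0945 / 7 = -0.156

-0.156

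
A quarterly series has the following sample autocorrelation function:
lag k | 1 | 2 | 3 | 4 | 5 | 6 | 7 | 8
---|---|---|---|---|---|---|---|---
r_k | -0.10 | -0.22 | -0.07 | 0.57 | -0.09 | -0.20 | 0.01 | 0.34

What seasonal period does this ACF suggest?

The largest autocorrelation is r_4 = 0.57, with a weaker echo at lag 8 (0.34); the remaining lags stay at or below 0.01.
The dominant spike at lag 4 indicates a seasonal period of 4.

4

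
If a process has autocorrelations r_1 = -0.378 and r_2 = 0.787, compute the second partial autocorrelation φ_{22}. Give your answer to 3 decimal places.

φ_{22} = (r_2 − r_1²) / (1 − r_1²)
r_1² = (-0.378)² = 0.142884
Numerator = 0.787 − 0.1429 = 0.6441; denominator = 1 − 0.1429 = 0.8571
φ_{22} = 0.6441 / 0.8571 = 0.751

0.751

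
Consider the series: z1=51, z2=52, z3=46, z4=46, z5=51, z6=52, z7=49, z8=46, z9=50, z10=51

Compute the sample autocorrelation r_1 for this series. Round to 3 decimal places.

Mean z̄ = (51 + 52 + 46 + 46 + 51 + 52 + 49 + 46 + 50 + 51)/10 = 49.4000
Numerator Σ_{t=1}^{9}(z_t−z̄)(z_{t+1}−z̄) = 4.8400
Denominator Σ(z_t−z̄)² = 56.4000
r_1 = 4.8400 / 56.4000 = 0.086

0.086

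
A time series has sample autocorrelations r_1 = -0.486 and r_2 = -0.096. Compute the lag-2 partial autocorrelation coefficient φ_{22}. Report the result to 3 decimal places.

-0.435

φ_{22} = (r_2 − r_1²) / (1 − r_1²)
r_1² = (-0.486)² = 0.236196
Numerator = -0.096 − 0.2362 = -0.3322; denominator = 1 − 0.2362 = 0.7638
φ_{22} = -0.3322 / 0.7638 = -0.435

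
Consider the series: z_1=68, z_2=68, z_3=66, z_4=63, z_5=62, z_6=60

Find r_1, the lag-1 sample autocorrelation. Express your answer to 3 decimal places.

Mean z̄ = (68 + 68 + 66 + 63 + 62 + 60)/6 = 64.5000
Deviations from mean: 3.5000, 3.5000, 1.5000, -1.5000, -2.5000, -4.5000
Numerator Σ_{t=1}^{5}(z_t−z̄)(z_{t+1}−z̄) = 30.2500
Denominator Σ(z_t−z̄)² = 55.5000
r_1 = 30.2500 / 55.5000 = 0.545

0.545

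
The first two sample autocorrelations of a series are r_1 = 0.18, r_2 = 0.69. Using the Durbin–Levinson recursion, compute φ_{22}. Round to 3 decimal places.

φ_{22} = (r_2 − r_1²) / (1 − r_1²)
r_1² = (0.18)² = 0.0324
Numerator = 0.69 − 0.0324 = 0.6576; denominator = 1 − 0.0324 = 0.9676
φ_{22} = 0.6576 / 0.9676 = 0.680

0.680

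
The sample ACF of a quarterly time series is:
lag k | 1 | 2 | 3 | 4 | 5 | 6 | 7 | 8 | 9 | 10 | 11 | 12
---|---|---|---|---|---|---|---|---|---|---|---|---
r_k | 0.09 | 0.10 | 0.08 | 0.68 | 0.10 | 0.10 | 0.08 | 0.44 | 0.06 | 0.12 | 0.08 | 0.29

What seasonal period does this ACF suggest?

4

The largest autocorrelation is r_4 = 0.68, with weaker echoes at lags 8 (0.44) and 12 (0.29); the remaining lags stay at or below 0.12.
The dominant spike at lag 4 indicates a seasonal period of 4.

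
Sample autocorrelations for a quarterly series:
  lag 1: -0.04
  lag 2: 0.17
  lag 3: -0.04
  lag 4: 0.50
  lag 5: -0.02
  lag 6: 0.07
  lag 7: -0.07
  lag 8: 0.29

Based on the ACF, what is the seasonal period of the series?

The largest autocorrelation is r_4 = 0.50, with a weaker echo at lag 8 (0.29); the remaining lags stay at or below 0.17.
The dominant spike at lag 4 indicates a seasonal period of 4.

4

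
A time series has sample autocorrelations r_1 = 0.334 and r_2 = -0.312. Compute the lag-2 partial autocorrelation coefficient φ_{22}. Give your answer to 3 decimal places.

φ_{22} = (r_2 − r_1²) / (1 − r_1²)
r_1² = (0.334)² = 0.111556
Numerator = -0.312 − 0.1116 = -0.4236; denominator = 1 − 0.1116 = 0.8884
φ_{22} = -0.4236 / 0.8884 = -0.477

-0.477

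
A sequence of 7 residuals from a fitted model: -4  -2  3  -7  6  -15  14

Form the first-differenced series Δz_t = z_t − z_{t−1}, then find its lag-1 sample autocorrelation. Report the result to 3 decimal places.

First differences Δz: 2, 5, -10, 13, -21, 29
Mean of differences = 3.0000
Numerator Σ(Δz_t−Δz̄)(Δz_{t+1}−Δz̄) = -1022.0000
Denominator Σ(Δz_t−Δz̄)² = 1526.0000
r_1(Δz) = -1022.0000 / 1526.0000 = -0.670

-0.670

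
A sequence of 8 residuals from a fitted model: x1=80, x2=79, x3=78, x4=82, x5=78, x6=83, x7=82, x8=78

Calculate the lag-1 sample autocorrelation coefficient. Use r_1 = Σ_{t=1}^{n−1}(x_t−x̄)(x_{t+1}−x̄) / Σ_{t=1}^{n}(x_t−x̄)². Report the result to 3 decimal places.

Mean x̄ = (80 + 79 + 78 + 82 + 78 + 83 + 82 + 78)/8 = 80.0000
Deviations from mean: 0.0000, -1.0000, -2.0000, 2.0000, -2.0000, 3.0000, 2.0000, -2.0000
Σ(x_t−x̄)(x_{t+1}−x̄) = (0.0000) + (2.0000) + (-4.0000) + (-4.0000) + (-6.0000) + (6.0000) + (-4.0000) = -10.0000
Denominator Σ(x_t−x̄)² = 30.0000
r_1 = -10.0000 / 30.0000 = -0.333

-0.333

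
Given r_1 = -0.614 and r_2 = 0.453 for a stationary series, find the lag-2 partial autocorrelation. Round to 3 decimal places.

0.122

φ_{22} = (r_2 − r_1²) / (1 − r_1²)
r_1² = (-0.614)² = 0.376996
Numerator = 0.453 − 0.3770 = 0.0760; denominator = 1 − 0.3770 = 0.6230
φ_{22} = 0.0760 / 0.6230 = 0.122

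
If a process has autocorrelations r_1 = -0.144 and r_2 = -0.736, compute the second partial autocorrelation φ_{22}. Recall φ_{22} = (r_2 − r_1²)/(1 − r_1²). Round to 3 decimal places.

-0.773

φ_{22} = (r_2 − r_1²) / (1 − r_1²)
r_1² = (-0.144)² = 0.020736
Numerator = -0.736 − 0.0207 = -0.7567; denominator = 1 − 0.0207 = 0.9793
φ_{22} = -0.7567 / 0.9793 = -0.773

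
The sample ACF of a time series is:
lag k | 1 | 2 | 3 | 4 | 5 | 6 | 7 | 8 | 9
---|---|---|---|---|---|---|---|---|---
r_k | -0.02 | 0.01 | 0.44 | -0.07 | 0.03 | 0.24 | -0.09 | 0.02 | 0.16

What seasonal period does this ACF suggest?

3

The largest autocorrelation is r_3 = 0.44, with weaker echoes at lags 6 (0.24) and 9 (0.16); the remaining lags stay at or below 0.03.
The dominant spike at lag 3 indicates a seasonal period of 3.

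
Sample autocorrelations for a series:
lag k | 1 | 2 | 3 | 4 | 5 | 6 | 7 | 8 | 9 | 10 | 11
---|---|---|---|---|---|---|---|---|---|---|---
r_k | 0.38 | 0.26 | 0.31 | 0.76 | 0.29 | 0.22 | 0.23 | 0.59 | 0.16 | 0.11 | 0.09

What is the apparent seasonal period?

The largest autocorrelation is r_4 = 0.76, with a weaker echo at lag 8 (0.59); the remaining lags stay at or below 0.38. The elevated value at lag 1 (0.38), dropping to 0.26 at lag 2, reflects decaying short-term dependence rather than seasonality.
The dominant spike at lag 4 indicates a seasonal period of 4.

4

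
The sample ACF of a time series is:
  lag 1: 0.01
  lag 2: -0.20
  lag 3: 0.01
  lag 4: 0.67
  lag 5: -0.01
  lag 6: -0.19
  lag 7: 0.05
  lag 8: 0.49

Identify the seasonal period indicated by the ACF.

The largest autocorrelation is r_4 = 0.67, with a weaker echo at lag 8 (0.49); the remaining lags stay at or below 0.05.
The dominant spike at lag 4 indicates a seasonal period of 4.

4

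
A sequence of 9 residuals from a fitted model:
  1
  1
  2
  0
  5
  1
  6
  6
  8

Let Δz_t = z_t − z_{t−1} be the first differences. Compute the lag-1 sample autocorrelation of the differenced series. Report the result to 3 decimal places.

First differences Δz: 0, 1, -2, 5, -4, 5, 0, 2
Mean of differences = 0.8750
Numerator Σ(Δz_t−Δz̄)(Δz_{t+1}−Δz̄) = -57.1406
Denominator Σ(Δz_t−Δz̄)² = 68.8750
r_1(Δz) = -57.1406 / 68.8750 = -0.830

-0.830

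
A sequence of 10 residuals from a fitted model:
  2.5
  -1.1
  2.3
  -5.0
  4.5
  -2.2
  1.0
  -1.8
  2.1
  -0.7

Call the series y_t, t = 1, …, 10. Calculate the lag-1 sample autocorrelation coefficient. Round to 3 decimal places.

-0.815

Mean ȳ = (2.5 − 1.1 + 2.3 − 5.0 + 4.5 − 2.2 + 1.0 − 1.8 + 2.1 − 0.7)/10 = 0.1600
Numerator Σ_{t=1}^{9}(y_t−ȳ)(y_{t+1}−ȳ) = -58.4236
Denominator Σ(y_t−ȳ)² = 71.7240
r_1 = -58.4236 / 71.7240 = -0.815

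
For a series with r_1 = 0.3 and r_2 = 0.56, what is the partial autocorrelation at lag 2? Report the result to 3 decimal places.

φ_{22} = (r_2 − r_1²) / (1 − r_1²)
r_1² = (0.3)² = 0.09
Numerator = 0.56 − 0.0900 = 0.4700; denominator = 1 − 0.0900 = 0.9100
φ_{22} = 0.4700 / 0.9100 = 0.516

0.516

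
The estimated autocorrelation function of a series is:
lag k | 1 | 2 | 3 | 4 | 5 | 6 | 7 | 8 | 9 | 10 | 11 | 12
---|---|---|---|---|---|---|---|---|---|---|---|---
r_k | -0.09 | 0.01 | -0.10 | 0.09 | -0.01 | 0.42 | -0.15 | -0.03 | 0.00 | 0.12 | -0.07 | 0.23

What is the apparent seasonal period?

The largest autocorrelation is r_6 = 0.42, with a weaker echo at lag 12 (0.23); the remaining lags stay at or below 0.12.
The dominant spike at lag 6 indicates a seasonal period of 6.

6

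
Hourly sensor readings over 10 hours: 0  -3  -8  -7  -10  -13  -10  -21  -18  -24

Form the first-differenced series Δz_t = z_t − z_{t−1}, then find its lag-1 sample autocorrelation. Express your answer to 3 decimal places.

-0.757

First differences Δz: -3, -5, 1, -3, -3, 3, -11, 3, -6
Mean of differences = -2.6667
Numerator Σ(Δz_t−Δz̄)(Δz_{t+1}−Δz̄) = -124.1111
Denominator Σ(Δz_t−Δz̄)² = 164.0000
r_1(Δz) = -124.1111 / 164.0000 = -0.757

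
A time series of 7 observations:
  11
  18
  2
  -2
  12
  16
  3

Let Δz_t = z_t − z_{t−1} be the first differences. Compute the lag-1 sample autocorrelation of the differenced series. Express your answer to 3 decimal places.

-0.151

First differences Δz: 7, -16, -4, 14, 4, -13
Mean of differences = -1.3333
Numerator Σ(Δz_t−Δz̄)(Δz_{t+1}−Δz̄) = -104.4444
Denominator Σ(Δz_t−Δz̄)² = 691.3333
r_1(Δz) = -104.4444 / 691.3333 = -0.151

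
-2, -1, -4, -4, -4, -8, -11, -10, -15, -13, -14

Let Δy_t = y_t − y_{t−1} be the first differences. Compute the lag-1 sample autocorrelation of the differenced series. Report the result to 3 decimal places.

First differences Δy: 1, -3, 0, 0, -4, -3, 1, -5, 2, -1
Mean of differences = -1.2000
Numerator Σ(Δy_t−Δȳ)(Δy_{t+1}−Δȳ) = -26.8400
Denominator Σ(Δy_t−Δȳ)² = 51.6000
r_1(Δy) = -26.8400 / 51.6000 = -0.520

-0.520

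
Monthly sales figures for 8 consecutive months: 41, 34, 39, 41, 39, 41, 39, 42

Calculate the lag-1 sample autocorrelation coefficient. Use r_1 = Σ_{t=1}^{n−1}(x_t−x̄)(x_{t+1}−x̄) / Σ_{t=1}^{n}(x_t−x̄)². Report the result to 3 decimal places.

Mean x̄ = (41 + 34 + 39 + 41 + 39 + 41 + 39 + 42)/8 = 39.5000
Σ(x_t−x̄)(x_{t+1}−x̄) = (-8.2500) + (2.7500) + (-0.7500) + (-0.7500) + (-0.7500) + (-0.7500) + (-1.2500) = -9.7500
Denominator Σ(x_t−x̄)² = 44.0000
r_1 = -9.7500 / 44.0000 = -0.222

-0.222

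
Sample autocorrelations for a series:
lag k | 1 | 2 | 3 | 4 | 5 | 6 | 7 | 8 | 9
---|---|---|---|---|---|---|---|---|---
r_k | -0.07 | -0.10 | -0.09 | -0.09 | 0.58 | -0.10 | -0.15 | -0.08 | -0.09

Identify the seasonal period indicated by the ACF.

5

The largest autocorrelation is r_5 = 0.58; the remaining lags stay at or below -0.07.
The dominant spike at lag 5 indicates a seasonal period of 5.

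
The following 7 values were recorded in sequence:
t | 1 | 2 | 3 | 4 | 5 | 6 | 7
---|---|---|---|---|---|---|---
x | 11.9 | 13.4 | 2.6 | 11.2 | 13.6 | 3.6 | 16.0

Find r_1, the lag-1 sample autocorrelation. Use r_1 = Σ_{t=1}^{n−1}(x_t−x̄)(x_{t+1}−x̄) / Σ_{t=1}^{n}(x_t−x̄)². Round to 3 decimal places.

-0.517

Mean x̄ = (11.9 + 13.4 + 2.6 + 11.2 + 13.6 + 3.6 + 16.0)/7 = 10.3286
Deviations from mean: 1.5714, 3.0714, -7.7286, 0.8714, 3.2714, -6.7286, 5.6714
Σ(x_t−x̄)(x_{t+1}−x̄) = (4.8265) + (-23.7378) + (-6.7349) + (2.8508) + (-22.0120) + (-38.1606) = -82.9680
Denominator Σ(x_t−x̄)² = 160.5343
r_1 = -82.9680 / 160.5343 = -0.517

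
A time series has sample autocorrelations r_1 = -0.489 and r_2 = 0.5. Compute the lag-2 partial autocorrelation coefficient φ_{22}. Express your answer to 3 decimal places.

φ_{22} = (r_2 − r_1²) / (1 − r_1²)
r_1² = (-0.489)² = 0.239121
Numerator = 0.5 − 0.2391 = 0.2609; denominator = 1 − 0.2391 = 0.7609
φ_{22} = 0.2609 / 0.7609 = 0.343

0.343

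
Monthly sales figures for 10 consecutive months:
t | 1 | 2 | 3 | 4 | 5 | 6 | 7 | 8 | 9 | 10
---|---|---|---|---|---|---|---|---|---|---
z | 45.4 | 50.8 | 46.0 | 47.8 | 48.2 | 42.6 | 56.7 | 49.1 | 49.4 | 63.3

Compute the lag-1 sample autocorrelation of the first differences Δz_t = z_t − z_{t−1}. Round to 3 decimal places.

First differences Δz: 5.4, -4.8, 1.8, 0.4, -5.6, 14.1, -7.6, 0.3, 13.9
Mean of differences = 1.9889
Numerator Σ(Δz_t−Δz̄)(Δz_{t+1}−Δz̄) = -221.4812
Denominator Σ(Δz_t−Δz̄)² = 501.2289
r_1(Δz) = -221.4812 / 501.2289 = -0.442

-0.442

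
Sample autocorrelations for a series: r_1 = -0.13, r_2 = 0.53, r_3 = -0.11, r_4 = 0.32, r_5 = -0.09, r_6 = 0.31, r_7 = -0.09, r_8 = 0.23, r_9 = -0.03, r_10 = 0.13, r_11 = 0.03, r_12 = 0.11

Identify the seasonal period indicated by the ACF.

The largest autocorrelation is r_2 = 0.53, with weaker echoes at lags 4 (0.32), 6 (0.31) and 8 (0.23); the remaining lags stay at or below 0.13.
The dominant spike at lag 2 indicates a seasonal period of 2.

2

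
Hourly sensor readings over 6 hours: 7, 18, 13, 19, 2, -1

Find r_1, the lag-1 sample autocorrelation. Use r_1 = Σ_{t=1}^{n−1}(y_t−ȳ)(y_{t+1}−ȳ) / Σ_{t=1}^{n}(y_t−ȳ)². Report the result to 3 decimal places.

0.135

Mean ȳ = (7 + 18 + 13 + 19 + 2 − 1)/6 = 9.6667
Σ(y_t−ȳ)(y_{t+1}−ȳ) = (-22.2222) + (27.7778) + (31.1111) + (-71.5556) + (81.7778) = 46.8889
Denominator Σ(y_t−ȳ)² = 347.3333
r_1 = 46.8889 / 347.3333 = 0.135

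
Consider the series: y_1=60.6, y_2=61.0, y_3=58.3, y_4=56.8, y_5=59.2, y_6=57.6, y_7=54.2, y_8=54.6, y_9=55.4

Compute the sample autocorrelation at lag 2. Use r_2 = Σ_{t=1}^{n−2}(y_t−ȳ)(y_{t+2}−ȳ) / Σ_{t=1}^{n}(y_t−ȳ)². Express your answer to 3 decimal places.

0.048

Mean ȳ = (60.6 + 61.0 + 58.3 + 56.8 + 59.2 + 57.6 + 54.2 + 54.6 + 55.4)/9 = 57.5222
Σ(y_t−ȳ)(y_{t+2}−ȳ) = (2.3938) + (-2.5117) + (1.3049) + (-0.0562) + (-5.5740) + (-0.2273) + (7.0505) = 2.3801
Denominator Σ(y_t−ȳ)² = 49.5956
r_2 = 2.3801 / 49.5956 = 0.048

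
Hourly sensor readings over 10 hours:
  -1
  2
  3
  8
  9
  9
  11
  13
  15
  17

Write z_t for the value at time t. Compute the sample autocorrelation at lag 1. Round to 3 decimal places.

Mean z̄ = (-1 + 2 + 3 + 8 + 9 + 9 + 11 + 13 + 15 + 17)/10 = 8.6000
Numerator Σ_{t=1}^{9}(z_t−z̄)(z_{t+1}−z̄) = 197.0400
Denominator Σ(z_t−z̄)² = 304.4000
r_1 = 197.0400 / 304.4000 = 0.647

0.647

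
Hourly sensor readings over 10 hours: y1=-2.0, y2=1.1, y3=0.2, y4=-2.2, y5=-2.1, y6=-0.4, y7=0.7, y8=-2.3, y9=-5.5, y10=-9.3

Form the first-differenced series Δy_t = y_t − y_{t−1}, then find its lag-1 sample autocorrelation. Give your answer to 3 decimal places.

First differences Δy: 3.1, -0.9, -2.4, 0.1, 1.7, 1.1, -3.0, -3.2, -3.8
Mean of differences = -0.8111
Numerator Σ(Δy_t−Δȳ)(Δy_{t+1}−Δȳ) = 13.6188
Denominator Σ(Δy_t−Δȳ)² = 48.0489
r_1(Δy) = 13.6188 / 48.0489 = 0.283

0.283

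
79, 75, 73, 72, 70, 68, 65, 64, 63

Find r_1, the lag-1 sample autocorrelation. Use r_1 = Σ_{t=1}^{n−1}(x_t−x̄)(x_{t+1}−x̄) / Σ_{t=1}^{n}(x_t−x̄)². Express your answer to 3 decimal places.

0.634

Mean x̄ = (79 + 75 + 73 + 72 + 70 + 68 + 65 + 64 + 63)/9 = 69.8889
Numerator Σ_{t=1}^{8}(x_t−x̄)(x_{t+1}−x̄) = 147.6543
Denominator Σ(x_t−x̄)² = 232.8889
r_1 = 147.6543 / 232.8889 = 0.634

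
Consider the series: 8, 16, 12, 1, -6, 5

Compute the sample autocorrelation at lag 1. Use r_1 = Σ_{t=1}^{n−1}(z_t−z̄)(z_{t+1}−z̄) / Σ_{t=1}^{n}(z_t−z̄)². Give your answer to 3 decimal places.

0.394

Mean z̄ = (8 + 16 + 12 + 1 − 6 + 5)/6 = 6.0000
Numerator Σ_{t=1}^{5}(z_t−z̄)(z_{t+1}−z̄) = 122.0000
Denominator Σ(z_t−z̄)² = 310.0000
r_1 = 122.0000 / 310.0000 = 0.394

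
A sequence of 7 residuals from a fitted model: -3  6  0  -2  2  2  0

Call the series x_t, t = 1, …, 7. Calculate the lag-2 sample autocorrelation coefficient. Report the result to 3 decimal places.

Mean x̄ = (-3 + 6 + 0 − 2 + 2 + 2 + 0)/7 = 0.7143
Deviations from mean: -3.7143, 5.2857, -0.7143, -2.7143, 1.2857, 1.2857, -0.7143
Σ(x_t−x̄)(x_{t+2}−x̄) = (2.6531) + (-14.3469) + (-0.9184) + (-3.4898) + (-0.9184) = -17.0204
Denominator Σ(x_t−x̄)² = 53.4286
r_2 = -17.0204 / 53.4286 = -0.319

-0.319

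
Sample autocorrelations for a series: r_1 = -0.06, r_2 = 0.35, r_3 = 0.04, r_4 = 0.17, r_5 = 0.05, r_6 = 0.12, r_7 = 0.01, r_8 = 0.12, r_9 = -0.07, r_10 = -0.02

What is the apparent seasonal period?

The largest autocorrelation is r_2 = 0.35, with a weaker echo at lag 4 (0.17); the remaining lags stay at or below 0.12.
The dominant spike at lag 2 indicates a seasonal period of 2.

2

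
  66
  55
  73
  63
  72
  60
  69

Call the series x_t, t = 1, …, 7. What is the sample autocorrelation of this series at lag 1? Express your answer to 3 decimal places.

Mean x̄ = (66 + 55 + 73 + 63 + 72 + 60 + 69)/7 = 65.4286
Σ(x_t−x̄)(x_{t+1}−x̄) = (-5.9592) + (-78.9592) + (-18.3878) + (-15.9592) + (-35.6735) + (-19.3878) = -174.3265
Denominator Σ(x_t−x̄)² = 257.7143
r_1 = -174.3265 / 257.7143 = -0.676

-0.676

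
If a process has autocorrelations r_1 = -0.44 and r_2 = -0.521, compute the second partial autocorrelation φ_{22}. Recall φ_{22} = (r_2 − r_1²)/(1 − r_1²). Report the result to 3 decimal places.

-0.886

φ_{22} = (r_2 − r_1²) / (1 − r_1²)
r_1² = (-0.44)² = 0.1936
Numerator = -0.521 − 0.1936 = -0.7146; denominator = 1 − 0.1936 = 0.8064
φ_{22} = -0.7146 / 0.8064 = -0.886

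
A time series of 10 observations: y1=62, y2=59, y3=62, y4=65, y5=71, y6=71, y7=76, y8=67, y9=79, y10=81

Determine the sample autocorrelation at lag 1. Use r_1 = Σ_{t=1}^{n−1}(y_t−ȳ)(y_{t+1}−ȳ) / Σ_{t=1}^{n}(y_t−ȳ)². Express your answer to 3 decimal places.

Mean ȳ = (62 + 59 + 62 + 65 + 71 + 71 + 76 + 67 + 79 + 81)/10 = 69.3000
Numerator Σ_{t=1}^{9}(y_t−ȳ)(y_{t+1}−ȳ) = 264.5100
Denominator Σ(y_t−ȳ)² = 518.1000
r_1 = 264.5100 / 518.1000 = 0.511

0.511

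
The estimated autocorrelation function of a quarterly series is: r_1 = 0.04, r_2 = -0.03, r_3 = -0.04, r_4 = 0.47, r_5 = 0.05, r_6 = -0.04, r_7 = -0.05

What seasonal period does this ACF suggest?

4

The largest autocorrelation is r_4 = 0.47; the remaining lags stay at or below 0.05.
The dominant spike at lag 4 indicates a seasonal period of 4.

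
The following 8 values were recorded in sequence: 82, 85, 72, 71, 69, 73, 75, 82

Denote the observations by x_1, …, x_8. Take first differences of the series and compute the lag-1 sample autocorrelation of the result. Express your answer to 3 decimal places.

-0.040

First differences Δx: 3, -13, -1, -2, 4, 2, 7
Mean of differences = 0.0000
Numerator Σ(Δx_t−Δx̄)(Δx_{t+1}−Δx̄) = -10.0000
Denominator Σ(Δx_t−Δx̄)² = 252.0000
r_1(Δx) = -10.0000 / 252.0000 = -0.040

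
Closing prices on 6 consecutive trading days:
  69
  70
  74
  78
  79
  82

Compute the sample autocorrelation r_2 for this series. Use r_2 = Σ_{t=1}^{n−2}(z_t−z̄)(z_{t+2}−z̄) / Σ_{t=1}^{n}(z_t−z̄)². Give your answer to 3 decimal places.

Mean z̄ = (69 + 70 + 74 + 78 + 79 + 82)/6 = 75.3333
Deviations from mean: -6.3333, -5.3333, -1.3333, 2.6667, 3.6667, 6.6667
Σ(z_t−z̄)(z_{t+2}−z̄) = (8.4444) + (-14.2222) + (-4.8889) + (17.7778) = 7.1111
Denominator Σ(z_t−z̄)² = 135.3333
r_2 = 7.1111 / 135.3333 = 0.053

0.053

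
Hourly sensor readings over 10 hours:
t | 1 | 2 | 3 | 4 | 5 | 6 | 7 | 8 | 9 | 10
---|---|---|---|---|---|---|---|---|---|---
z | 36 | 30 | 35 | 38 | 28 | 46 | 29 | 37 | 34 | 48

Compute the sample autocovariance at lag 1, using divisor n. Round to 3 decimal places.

Mean z̄ = (36 + 30 + 35 + 38 + 28 + 46 + 29 + 37 + 34 + 48)/10 = 36.1000
Σ_{t=1}^{9}(z_t−z̄)(z_{t+1}−z̄) = -193.9100
γ_1 = -193.9100 / 10 = -19.391

-19.391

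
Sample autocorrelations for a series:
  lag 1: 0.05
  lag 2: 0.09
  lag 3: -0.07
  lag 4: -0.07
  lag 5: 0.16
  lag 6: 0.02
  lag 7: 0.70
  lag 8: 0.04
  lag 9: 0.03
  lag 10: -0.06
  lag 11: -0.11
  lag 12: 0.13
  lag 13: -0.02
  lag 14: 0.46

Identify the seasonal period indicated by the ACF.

7

The largest autocorrelation is r_7 = 0.70, with a weaker echo at lag 14 (0.46); the remaining lags stay at or below 0.16.
The dominant spike at lag 7 indicates a seasonal period of 7.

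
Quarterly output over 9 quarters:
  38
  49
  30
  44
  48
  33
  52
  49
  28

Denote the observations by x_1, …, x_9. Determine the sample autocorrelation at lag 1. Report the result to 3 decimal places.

Mean x̄ = (38 + 49 + 30 + 44 + 48 + 33 + 52 + 49 + 28)/9 = 41.2222
Numerator Σ_{t=1}^{8}(x_t−x̄)(x_{t+1}−x̄) = -288.0494
Denominator Σ(x_t−x̄)² = 669.5556
r_1 = -288.0494 / 669.5556 = -0.430

-0.430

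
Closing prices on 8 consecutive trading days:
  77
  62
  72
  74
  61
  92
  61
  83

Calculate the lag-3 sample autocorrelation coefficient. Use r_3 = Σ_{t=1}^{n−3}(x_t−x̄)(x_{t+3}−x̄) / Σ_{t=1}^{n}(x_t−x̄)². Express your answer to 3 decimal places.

Mean x̄ = (77 + 62 + 72 + 74 + 61 + 92 + 61 + 83)/8 = 72.7500
Deviations from mean: 4.2500, -10.7500, -0.7500, 1.2500, -11.7500, 19.2500, -11.7500, 10.2500
Numerator Σ_{t=1}^{5}(x_t−x̄)(x_{t+3}−x̄) = -17.9375
Denominator Σ(x_t−x̄)² = 887.5000
r_3 = -17.9375 / 887.5000 = -0.020

-0.020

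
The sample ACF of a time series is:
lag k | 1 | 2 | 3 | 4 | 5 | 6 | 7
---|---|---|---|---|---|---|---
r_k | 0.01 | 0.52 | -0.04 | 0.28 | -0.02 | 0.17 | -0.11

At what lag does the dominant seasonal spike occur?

2

The largest autocorrelation is r_2 = 0.52, with weaker echoes at lags 4 (0.28) and 6 (0.17); the remaining lags stay at or below 0.01.
The dominant spike at lag 2 indicates a seasonal period of 2.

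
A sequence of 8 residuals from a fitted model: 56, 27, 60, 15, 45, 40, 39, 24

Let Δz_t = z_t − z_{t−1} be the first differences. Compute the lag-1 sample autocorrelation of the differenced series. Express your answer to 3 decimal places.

-0.784

First differences Δz: -29, 33, -45, 30, -5, -1, -15
Mean of differences = -4.5714
Numerator Σ(Δz_t−Δz̄)(Δz_{t+1}−Δz̄) = -3888.0408
Denominator Σ(Δz_t−Δz̄)² = 4959.7143
r_1(Δz) = -3888.0408 / 4959.7143 = -0.784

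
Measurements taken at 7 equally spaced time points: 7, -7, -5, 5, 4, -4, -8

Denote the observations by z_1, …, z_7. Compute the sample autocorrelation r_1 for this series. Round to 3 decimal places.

Mean z̄ = (7 − 7 − 5 + 5 + 4 − 4 − 8)/7 = -1.1429
Deviations from mean: 8.1429, -5.8571, -3.8571, 6.1429, 5.1429, -2.8571, -6.8571
Numerator Σ_{t=1}^{6}(z_t−z̄)(z_{t+1}−z̄) = -12.3061
Denominator Σ(z_t−z̄)² = 234.8571
r_1 = -12.3061 / 234.8571 = -0.052

-0.052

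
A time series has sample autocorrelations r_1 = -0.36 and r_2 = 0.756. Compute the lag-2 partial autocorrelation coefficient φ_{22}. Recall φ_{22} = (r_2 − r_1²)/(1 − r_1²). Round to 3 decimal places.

φ_{22} = (r_2 − r_1²) / (1 − r_1²)
r_1² = (-0.36)² = 0.1296
Numerator = 0.756 − 0.1296 = 0.6264; denominator = 1 − 0.1296 = 0.8704
φ_{22} = 0.6264 / 0.8704 = 0.720

0.720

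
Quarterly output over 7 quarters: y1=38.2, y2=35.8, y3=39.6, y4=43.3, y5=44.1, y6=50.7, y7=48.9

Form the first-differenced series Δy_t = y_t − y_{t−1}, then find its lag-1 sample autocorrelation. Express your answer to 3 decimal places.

First differences Δy: -2.4, 3.8, 3.7, 0.8, 6.6, -1.8
Mean of differences = 1.7833
Numerator Σ(Δy_t−Δȳ)(Δy_{t+1}−Δȳ) = -28.4519
Denominator Σ(Δy_t−Δȳ)² = 62.2483
r_1(Δy) = -28.4519 / 62.2483 = -0.457

-0.457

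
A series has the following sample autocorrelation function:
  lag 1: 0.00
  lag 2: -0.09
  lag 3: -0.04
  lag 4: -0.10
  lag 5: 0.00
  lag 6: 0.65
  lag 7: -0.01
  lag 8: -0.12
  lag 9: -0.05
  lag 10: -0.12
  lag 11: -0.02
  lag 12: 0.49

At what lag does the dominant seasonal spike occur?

6

The largest autocorrelation is r_6 = 0.65, with a weaker echo at lag 12 (0.49); the remaining lags stay at or below 0.00.
The dominant spike at lag 6 indicates a seasonal period of 6.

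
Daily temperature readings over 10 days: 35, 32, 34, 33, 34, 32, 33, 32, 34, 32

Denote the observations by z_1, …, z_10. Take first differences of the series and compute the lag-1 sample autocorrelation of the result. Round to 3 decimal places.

First differences Δz: -3, 2, -1, 1, -2, 1, -1, 2, -2
Mean of differences = -0.3333
Numerator Σ(Δz_t−Δz̄)(Δz_{t+1}−Δz̄) = -19.4444
Denominator Σ(Δz_t−Δz̄)² = 28.0000
r_1(Δz) = -19.4444 / 28.0000 = -0.694

-0.694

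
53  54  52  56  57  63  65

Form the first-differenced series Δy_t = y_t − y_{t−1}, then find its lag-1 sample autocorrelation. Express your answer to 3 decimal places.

-0.263

First differences Δy: 1, -2, 4, 1, 6, 2
Mean of differences = 2.0000
Numerator Σ(Δy_t−Δȳ)(Δy_{t+1}−Δȳ) = -10.0000
Denominator Σ(Δy_t−Δȳ)² = 38.0000
r_1(Δy) = -10.0000 / 38.0000 = -0.263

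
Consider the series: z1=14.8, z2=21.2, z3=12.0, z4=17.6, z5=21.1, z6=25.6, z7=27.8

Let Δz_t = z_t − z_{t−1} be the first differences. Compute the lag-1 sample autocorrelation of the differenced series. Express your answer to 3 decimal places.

First differences Δz: 6.4, -9.2, 5.6, 3.5, 4.5, 2.2
Mean of differences = 2.1667
Numerator Σ(Δz_t−Δz̄)(Δz_{t+1}−Δz̄) = -79.3778
Denominator Σ(Δz_t−Δz̄)² = 166.1333
r_1(Δz) = -79.3778 / 166.1333 = -0.478

-0.478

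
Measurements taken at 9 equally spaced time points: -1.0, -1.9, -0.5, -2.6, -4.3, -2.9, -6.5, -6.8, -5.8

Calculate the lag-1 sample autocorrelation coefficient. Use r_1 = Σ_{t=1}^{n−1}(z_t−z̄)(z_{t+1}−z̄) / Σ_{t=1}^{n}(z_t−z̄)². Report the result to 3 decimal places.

Mean z̄ = (-1.0 − 1.9 − 0.5 − 2.6 − 4.3 − 2.9 − 6.5 − 6.8 − 5.8)/9 = -3.5889
Numerator Σ_{t=1}^{8}(z_t−z̄)(z_{t+1}−z̄) = 25.8932
Denominator Σ(z_t−z̄)² = 44.7289
r_1 = 25.8932 / 44.7289 = 0.579

0.579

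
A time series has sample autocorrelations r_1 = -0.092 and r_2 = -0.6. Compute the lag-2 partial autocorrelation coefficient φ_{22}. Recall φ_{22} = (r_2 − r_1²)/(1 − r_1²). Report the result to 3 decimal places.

φ_{22} = (r_2 − r_1²) / (1 − r_1²)
r_1² = (-0.092)² = 0.008464
Numerator = -0.6 − 0.0085 = -0.6085; denominator = 1 − 0.0085 = 0.9915
φ_{22} = -0.6085 / 0.9915 = -0.614

-0.614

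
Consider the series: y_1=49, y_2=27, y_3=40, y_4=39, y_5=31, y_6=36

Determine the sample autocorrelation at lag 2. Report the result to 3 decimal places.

-0.014

Mean ȳ = (49 + 27 + 40 + 39 + 31 + 36)/6 = 37.0000
Deviations from mean: 12.0000, -10.0000, 3.0000, 2.0000, -6.0000, -1.0000
Numerator Σ_{t=1}^{4}(y_t−ȳ)(y_{t+2}−ȳ) = -4.0000
Denominator Σ(y_t−ȳ)² = 294.0000
r_2 = -4.0000 / 294.0000 = -0.014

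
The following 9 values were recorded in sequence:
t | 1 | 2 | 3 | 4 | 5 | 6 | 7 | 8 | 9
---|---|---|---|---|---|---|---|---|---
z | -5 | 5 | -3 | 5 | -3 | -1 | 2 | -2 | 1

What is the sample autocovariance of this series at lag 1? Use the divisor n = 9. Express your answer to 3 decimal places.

-8.298

Mean z̄ = (-5 + 5 − 3 + 5 − 3 − 1 + 2 − 2 + 1)/9 = -0.1111
Σ_{t=1}^{8}(z_t−z̄)(z_{t+1}−z̄) = -74.6790
γ_1 = -74.6790 / 9 = -8.298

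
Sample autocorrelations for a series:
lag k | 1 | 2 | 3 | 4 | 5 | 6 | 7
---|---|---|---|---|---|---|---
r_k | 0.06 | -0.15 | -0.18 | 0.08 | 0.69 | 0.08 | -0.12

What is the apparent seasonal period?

The largest autocorrelation is r_5 = 0.69; the remaining lags stay at or below 0.08.
The dominant spike at lag 5 indicates a seasonal period of 5.

5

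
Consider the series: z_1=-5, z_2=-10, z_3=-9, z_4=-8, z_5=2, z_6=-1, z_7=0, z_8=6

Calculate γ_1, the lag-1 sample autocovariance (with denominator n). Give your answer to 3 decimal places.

12.873

Mean z̄ = (-5 − 10 − 9 − 8 + 2 − 1 + 0 + 6)/8 = -3.1250
Σ_{t=1}^{7}(z_t−z̄)(z_{t+1}−z̄) = 102.9844
γ_1 = 102.9844 / 8 = 12.873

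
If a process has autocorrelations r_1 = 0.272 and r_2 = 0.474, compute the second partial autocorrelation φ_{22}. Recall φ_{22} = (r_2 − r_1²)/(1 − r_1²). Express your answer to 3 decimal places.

0.432

φ_{22} = (r_2 − r_1²) / (1 − r_1²)
r_1² = (0.272)² = 0.073984
Numerator = 0.474 − 0.0740 = 0.4000; denominator = 1 − 0.0740 = 0.9260
φ_{22} = 0.4000 / 0.9260 = 0.432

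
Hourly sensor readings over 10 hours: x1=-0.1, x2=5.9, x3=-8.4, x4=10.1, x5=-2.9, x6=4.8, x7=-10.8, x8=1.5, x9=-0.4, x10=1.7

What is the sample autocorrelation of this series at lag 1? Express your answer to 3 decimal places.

-0.686

Mean x̄ = (-0.1 + 5.9 − 8.4 + 10.1 − 2.9 + 4.8 − 10.8 + 1.5 − 0.4 + 1.7)/10 = 0.1400
Numerator Σ_{t=1}^{9}(x_t−x̄)(x_{t+1}−x̄) = -247.5116
Denominator Σ(x_t−x̄)² = 360.5840
r_1 = -247.5116 / 360.5840 = -0.686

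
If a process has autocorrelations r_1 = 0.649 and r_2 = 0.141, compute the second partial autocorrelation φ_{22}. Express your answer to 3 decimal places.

φ_{22} = (r_2 − r_1²) / (1 − r_1²)
r_1² = (0.649)² = 0.421201
Numerator = 0.141 − 0.4212 = -0.2802; denominator = 1 − 0.4212 = 0.5788
φ_{22} = -0.2802 / 0.5788 = -0.484

-0.484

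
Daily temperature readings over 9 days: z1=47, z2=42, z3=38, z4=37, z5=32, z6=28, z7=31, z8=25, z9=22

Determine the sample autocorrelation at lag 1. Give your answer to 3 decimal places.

0.574

Mean z̄ = (47 + 42 + 38 + 37 + 32 + 28 + 31 + 25 + 22)/9 = 33.5556
Numerator Σ_{t=1}^{8}(z_t−z̄)(z_{t+1}−z̄) = 304.5802
Denominator Σ(z_t−z̄)² = 530.2222
r_1 = 304.5802 / 530.2222 = 0.574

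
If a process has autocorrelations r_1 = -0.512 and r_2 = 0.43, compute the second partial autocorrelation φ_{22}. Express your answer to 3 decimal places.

φ_{22} = (r_2 − r_1²) / (1 − r_1²)
r_1² = (-0.512)² = 0.262144
Numerator = 0.43 − 0.2621 = 0.1679; denominator = 1 − 0.2621 = 0.7379
φ_{22} = 0.1679 / 0.7379 = 0.227

0.227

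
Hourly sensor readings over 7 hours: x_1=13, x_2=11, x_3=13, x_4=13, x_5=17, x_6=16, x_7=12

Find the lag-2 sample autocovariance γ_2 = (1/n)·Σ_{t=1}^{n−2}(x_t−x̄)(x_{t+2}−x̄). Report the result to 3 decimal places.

-0.991

Mean x̄ = (13 + 11 + 13 + 13 + 17 + 16 + 12)/7 = 13.5714
Deviations: -0.5714, -2.5714, -0.5714, -0.5714, 3.4286, 2.4286, -1.5714
Σ_{t=1}^{5}(x_t−x̄)(x_{t+2}−x̄) = -6.9388
γ_2 = -6.9388 / 7 = -0.991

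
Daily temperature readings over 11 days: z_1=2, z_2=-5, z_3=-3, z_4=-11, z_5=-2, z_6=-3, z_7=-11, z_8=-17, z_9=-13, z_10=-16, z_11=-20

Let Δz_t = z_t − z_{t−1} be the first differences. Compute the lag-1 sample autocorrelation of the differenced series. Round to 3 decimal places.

-0.371

First differences Δz: -7, 2, -8, 9, -1, -8, -6, 4, -3, -4
Mean of differences = -2.2000
Numerator Σ(Δz_t−Δz̄)(Δz_{t+1}−Δz̄) = -108.0400
Denominator Σ(Δz_t−Δz̄)² = 291.6000
r_1(Δz) = -108.0400 / 291.6000 = -0.371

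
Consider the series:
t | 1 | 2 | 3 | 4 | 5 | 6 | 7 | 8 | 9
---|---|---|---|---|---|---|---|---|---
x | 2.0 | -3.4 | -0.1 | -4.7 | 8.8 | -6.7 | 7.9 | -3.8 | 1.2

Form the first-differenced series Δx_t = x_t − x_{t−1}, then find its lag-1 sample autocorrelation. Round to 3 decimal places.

-0.885

First differences Δx: -5.4, 3.3, -4.6, 13.5, -15.5, 14.6, -11.7, 5.0
Mean of differences = -0.1000
Numerator Σ(Δx_t−Δx̄)(Δx_{t+1}−Δx̄) = -760.0200
Denominator Σ(Δx_t−Δx̄)² = 858.6800
r_1(Δx) = -760.0200 / 858.6800 = -0.885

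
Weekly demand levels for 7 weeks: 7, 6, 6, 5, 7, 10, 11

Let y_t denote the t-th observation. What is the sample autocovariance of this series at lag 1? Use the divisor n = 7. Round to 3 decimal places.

2.178

Mean ȳ = (7 + 6 + 6 + 5 + 7 + 10 + 11)/7 = 7.4286
Σ_{t=1}^{6}(y_t−ȳ)(y_{t+1}−ȳ) = 15.2449
γ_1 = 15.2449 / 7 = 2.178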